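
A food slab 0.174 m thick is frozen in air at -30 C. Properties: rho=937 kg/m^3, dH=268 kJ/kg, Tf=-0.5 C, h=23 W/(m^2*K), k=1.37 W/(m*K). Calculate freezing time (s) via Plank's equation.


dT = -0.5 - (-30) = 29.5 K
term1 = a/(2h) = 0.174/(2*23) = 0.003782608696
term2 = a^2/(8k) = 0.174^2/(8*1.37) = 0.002762408759
t = rho*dH*1000/dT * (term1 + term2)
t = 937*268*1000/29.5 * (0.003782608696 + 0.002762408759)
t = 55714 s

55714


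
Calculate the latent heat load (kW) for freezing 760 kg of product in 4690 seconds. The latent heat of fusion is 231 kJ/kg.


Q_lat = m * h_fg / t
Q_lat = 760 * 231 / 4690
Q_lat = 37.43 kW

37.43


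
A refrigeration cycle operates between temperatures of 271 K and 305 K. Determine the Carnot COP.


dT = 305 - 271 = 34 K
COP_carnot = T_cold / dT = 271 / 34
COP_carnot = 7.971

7.971


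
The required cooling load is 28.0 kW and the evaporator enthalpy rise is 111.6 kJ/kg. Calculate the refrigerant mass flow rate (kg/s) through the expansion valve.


m_dot = Q / dh
m_dot = 28.0 / 111.6
m_dot = 0.2509 kg/s

0.2509


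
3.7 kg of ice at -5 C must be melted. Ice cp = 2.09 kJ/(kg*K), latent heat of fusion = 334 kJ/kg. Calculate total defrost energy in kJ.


Sensible heat = cp * dT = 2.09 * 5 = 10.45 kJ/kg
Total per kg = 10.45 + 334 = 344.45 kJ/kg
Q = m * total = 3.7 * 344.45
Q = 1274.5 kJ

1274.5


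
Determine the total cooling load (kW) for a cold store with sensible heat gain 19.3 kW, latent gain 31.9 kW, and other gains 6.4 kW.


Q_total = Q_s + Q_l + Q_misc
Q_total = 19.3 + 31.9 + 6.4
Q_total = 57.6 kW

57.6


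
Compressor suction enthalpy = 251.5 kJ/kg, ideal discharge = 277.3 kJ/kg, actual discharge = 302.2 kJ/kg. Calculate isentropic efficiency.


dh_ideal = 277.3 - 251.5 = 25.8 kJ/kg
dh_actual = 302.2 - 251.5 = 50.7 kJ/kg
eta_s = dh_ideal / dh_actual = 25.8 / 50.7
eta_s = 0.5089

0.5089


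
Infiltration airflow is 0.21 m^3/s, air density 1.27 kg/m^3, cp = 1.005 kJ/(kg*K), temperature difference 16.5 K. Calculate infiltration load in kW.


Q = V_dot * rho * cp * dT
Q = 0.21 * 1.27 * 1.005 * 16.5
Q = 4.423 kW

4.423


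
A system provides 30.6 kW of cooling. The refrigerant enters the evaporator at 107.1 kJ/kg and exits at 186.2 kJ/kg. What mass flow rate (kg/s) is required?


dh = 186.2 - 107.1 = 79.1 kJ/kg
m_dot = Q / dh = 30.6 / 79.1 = 0.3869 kg/s

0.3869


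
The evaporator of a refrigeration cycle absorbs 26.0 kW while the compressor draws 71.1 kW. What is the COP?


COP = Q_evap / W
COP = 26.0 / 71.1
COP = 0.366

0.366


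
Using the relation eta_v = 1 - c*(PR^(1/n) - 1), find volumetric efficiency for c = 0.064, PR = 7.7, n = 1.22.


PR^(1/n) = 7.7^(1/1.22) = 5.32882848
eta_v = 1 - 0.064 * (5.32882848 - 1)
eta_v = 0.723

0.723


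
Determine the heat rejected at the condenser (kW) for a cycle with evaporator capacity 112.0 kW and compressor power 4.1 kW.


Q_cond = Q_evap + W
Q_cond = 112.0 + 4.1
Q_cond = 116.1 kW

116.1


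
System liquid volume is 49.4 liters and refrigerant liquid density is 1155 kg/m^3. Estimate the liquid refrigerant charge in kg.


Charge = V * rho / 1000
Charge = 49.4 * 1155 / 1000
Charge = 57.06 kg

57.06


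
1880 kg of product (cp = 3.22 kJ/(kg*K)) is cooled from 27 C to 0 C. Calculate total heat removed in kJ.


dT = 27 - (0) = 27 K
Q = m * cp * dT = 1880 * 3.22 * 27
Q = 163447 kJ

163447


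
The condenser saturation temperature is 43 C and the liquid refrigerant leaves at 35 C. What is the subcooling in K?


Subcooling = T_cond - T_liquid
Subcooling = 43 - 35
Subcooling = 8 K

8


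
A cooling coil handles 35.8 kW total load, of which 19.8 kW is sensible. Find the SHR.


SHR = Q_sensible / Q_total
SHR = 19.8 / 35.8
SHR = 0.553

0.553


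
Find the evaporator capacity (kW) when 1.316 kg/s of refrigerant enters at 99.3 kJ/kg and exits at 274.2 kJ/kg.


dh = 274.2 - 99.3 = 174.9 kJ/kg
Q_evap = m_dot * dh = 1.316 * 174.9
Q_evap = 230.17 kW

230.17


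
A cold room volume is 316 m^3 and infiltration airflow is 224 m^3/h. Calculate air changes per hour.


ACH = flow / volume
ACH = 224 / 316
ACH = 0.709

0.709


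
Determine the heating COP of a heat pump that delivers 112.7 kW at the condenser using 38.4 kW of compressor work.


COP_hp = Q_cond / W
COP_hp = 112.7 / 38.4
COP_hp = 2.935

2.935


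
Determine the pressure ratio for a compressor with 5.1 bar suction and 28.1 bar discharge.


PR = P_high / P_low
PR = 28.1 / 5.1
PR = 5.51

5.51


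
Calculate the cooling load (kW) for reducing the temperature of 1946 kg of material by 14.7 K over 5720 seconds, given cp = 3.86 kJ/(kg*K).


Q = m * cp * dT / t
Q = 1946 * 3.86 * 14.7 / 5720
Q = 19.304 kW

19.304


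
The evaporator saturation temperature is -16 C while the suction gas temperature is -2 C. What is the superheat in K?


Superheat = T_suction - T_evap
Superheat = -2 - (-16)
Superheat = 14 K

14


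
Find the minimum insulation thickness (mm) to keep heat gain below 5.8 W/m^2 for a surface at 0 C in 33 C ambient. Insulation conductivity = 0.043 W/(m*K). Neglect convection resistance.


dT = 33 - (0) = 33 K
thickness = k * dT / q_max * 1000
thickness = 0.043 * 33 / 5.8 * 1000
thickness = 244.7 mm

244.7


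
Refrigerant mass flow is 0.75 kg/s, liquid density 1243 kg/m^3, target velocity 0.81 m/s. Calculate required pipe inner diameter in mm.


A = m_dot / (rho * v) = 0.75 / (1243 * 0.81) = 0.0007449122493 m^2
d = sqrt(4*A/pi) * 1000
d = 30.8 mm

30.8


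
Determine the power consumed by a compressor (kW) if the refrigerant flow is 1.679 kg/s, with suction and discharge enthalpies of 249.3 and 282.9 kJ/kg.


dh = 282.9 - 249.3 = 33.6 kJ/kg
W = m_dot * dh = 1.679 * 33.6 = 56.41 kW

56.41


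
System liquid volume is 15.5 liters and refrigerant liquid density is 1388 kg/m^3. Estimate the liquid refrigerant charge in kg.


Charge = V * rho / 1000
Charge = 15.5 * 1388 / 1000
Charge = 21.51 kg

21.51


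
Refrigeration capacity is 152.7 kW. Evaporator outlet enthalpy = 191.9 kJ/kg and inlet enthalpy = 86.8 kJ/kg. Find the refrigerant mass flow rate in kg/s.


dh = 191.9 - 86.8 = 105.1 kJ/kg
m_dot = Q / dh = 152.7 / 105.1 = 1.4529 kg/s

1.4529


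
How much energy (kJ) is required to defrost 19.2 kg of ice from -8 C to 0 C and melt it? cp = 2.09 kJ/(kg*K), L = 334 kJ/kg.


Sensible heat = cp * dT = 2.09 * 8 = 16.72 kJ/kg
Total per kg = 16.72 + 334 = 350.72 kJ/kg
Q = m * total = 19.2 * 350.72
Q = 6733.8 kJ

6733.8


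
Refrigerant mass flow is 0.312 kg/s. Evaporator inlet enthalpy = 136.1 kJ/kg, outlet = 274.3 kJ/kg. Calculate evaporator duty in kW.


dh = 274.3 - 136.1 = 138.2 kJ/kg
Q_evap = m_dot * dh = 0.312 * 138.2
Q_evap = 43.12 kW

43.12


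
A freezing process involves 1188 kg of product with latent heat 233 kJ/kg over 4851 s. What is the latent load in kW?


Q_lat = m * h_fg / t
Q_lat = 1188 * 233 / 4851
Q_lat = 57.06 kW

57.06


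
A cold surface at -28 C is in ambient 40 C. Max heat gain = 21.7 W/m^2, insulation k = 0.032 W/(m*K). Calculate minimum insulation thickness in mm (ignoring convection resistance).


dT = 40 - (-28) = 68 K
thickness = k * dT / q_max * 1000
thickness = 0.032 * 68 / 21.7 * 1000
thickness = 100.3 mm

100.3


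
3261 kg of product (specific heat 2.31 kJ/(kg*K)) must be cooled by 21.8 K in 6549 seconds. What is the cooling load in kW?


Q = m * cp * dT / t
Q = 3261 * 2.31 * 21.8 / 6549
Q = 25.075 kW

25.075


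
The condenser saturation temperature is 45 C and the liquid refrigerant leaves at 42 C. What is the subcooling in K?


Subcooling = T_cond - T_liquid
Subcooling = 45 - 42
Subcooling = 3 K

3


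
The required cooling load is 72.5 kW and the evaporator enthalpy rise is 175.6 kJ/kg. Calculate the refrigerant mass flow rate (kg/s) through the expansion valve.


m_dot = Q / dh
m_dot = 72.5 / 175.6
m_dot = 0.4129 kg/s

0.4129


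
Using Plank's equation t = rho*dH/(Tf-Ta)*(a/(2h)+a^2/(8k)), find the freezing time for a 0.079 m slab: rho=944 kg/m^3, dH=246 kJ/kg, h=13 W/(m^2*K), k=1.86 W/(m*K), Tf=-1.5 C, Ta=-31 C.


dT = -1.5 - (-31) = 29.5 K
term1 = a/(2h) = 0.079/(2*13) = 0.003038461538
term2 = a^2/(8k) = 0.079^2/(8*1.86) = 0.000419422043
t = rho*dH*1000/dT * (term1 + term2)
t = 944*246*1000/29.5 * (0.003038461538 + 0.000419422043)
t = 27220 s

27220


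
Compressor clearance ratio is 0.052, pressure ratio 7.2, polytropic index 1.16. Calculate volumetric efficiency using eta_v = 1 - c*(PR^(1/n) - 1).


PR^(1/n) = 7.2^(1/1.16) = 5.4837764
eta_v = 1 - 0.052 * (5.4837764 - 1)
eta_v = 0.7668

0.7668


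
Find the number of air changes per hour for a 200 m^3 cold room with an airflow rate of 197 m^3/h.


ACH = flow / volume
ACH = 197 / 200
ACH = 0.985

0.985


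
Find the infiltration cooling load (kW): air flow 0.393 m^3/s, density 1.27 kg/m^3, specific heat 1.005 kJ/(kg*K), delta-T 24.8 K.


Q = V_dot * rho * cp * dT
Q = 0.393 * 1.27 * 1.005 * 24.8
Q = 12.44 kW

12.44


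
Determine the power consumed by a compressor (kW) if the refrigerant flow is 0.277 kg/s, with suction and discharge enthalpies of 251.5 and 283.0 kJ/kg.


dh = 283.0 - 251.5 = 31.5 kJ/kg
W = m_dot * dh = 0.277 * 31.5 = 8.73 kW

8.73


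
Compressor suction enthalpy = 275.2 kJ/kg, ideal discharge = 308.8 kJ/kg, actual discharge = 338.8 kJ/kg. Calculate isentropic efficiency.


dh_ideal = 308.8 - 275.2 = 33.6 kJ/kg
dh_actual = 338.8 - 275.2 = 63.6 kJ/kg
eta_s = dh_ideal / dh_actual = 33.6 / 63.6
eta_s = 0.5283

0.5283


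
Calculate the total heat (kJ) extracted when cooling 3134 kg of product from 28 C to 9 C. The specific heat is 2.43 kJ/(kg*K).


dT = 28 - (9) = 19 K
Q = m * cp * dT = 3134 * 2.43 * 19
Q = 144697 kJ

144697


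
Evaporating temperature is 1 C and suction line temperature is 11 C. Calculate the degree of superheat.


Superheat = T_suction - T_evap
Superheat = 11 - (1)
Superheat = 10 K

10


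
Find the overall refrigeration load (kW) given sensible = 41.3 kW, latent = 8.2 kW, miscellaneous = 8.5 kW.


Q_total = Q_s + Q_l + Q_misc
Q_total = 41.3 + 8.2 + 8.5
Q_total = 58.0 kW

58.0


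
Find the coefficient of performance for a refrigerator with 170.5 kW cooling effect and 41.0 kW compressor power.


COP = Q_evap / W
COP = 170.5 / 41.0
COP = 4.159

4.159


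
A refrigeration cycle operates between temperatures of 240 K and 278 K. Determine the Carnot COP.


dT = 278 - 240 = 38 K
COP_carnot = T_cold / dT = 240 / 38
COP_carnot = 6.316

6.316


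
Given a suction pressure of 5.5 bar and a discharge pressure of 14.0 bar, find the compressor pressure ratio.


PR = P_high / P_low
PR = 14.0 / 5.5
PR = 2.545

2.545


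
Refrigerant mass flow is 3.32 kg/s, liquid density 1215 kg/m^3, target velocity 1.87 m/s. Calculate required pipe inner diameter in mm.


A = m_dot / (rho * v) = 3.32 / (1215 * 1.87) = 0.001461235448 m^2
d = sqrt(4*A/pi) * 1000
d = 43.1 mm

43.1


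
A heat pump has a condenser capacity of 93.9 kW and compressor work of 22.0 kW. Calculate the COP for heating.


COP_hp = Q_cond / W
COP_hp = 93.9 / 22.0
COP_hp = 4.268

4.268


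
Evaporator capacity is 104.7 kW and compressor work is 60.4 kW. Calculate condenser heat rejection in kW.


Q_cond = Q_evap + W
Q_cond = 104.7 + 60.4
Q_cond = 165.1 kW

165.1


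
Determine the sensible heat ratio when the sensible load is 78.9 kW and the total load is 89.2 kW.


SHR = Q_sensible / Q_total
SHR = 78.9 / 89.2
SHR = 0.885

0.885


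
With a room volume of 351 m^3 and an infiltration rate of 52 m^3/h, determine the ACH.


ACH = flow / volume
ACH = 52 / 351
ACH = 0.148

0.148


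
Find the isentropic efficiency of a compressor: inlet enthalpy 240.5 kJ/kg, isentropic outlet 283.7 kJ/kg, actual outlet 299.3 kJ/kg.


dh_ideal = 283.7 - 240.5 = 43.2 kJ/kg
dh_actual = 299.3 - 240.5 = 58.8 kJ/kg
eta_s = dh_ideal / dh_actual = 43.2 / 58.8
eta_s = 0.7347

0.7347


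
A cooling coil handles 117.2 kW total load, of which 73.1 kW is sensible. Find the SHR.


SHR = Q_sensible / Q_total
SHR = 73.1 / 117.2
SHR = 0.624

0.624


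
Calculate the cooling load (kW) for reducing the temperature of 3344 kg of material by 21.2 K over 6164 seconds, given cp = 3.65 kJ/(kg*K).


Q = m * cp * dT / t
Q = 3344 * 3.65 * 21.2 / 6164
Q = 41.979 kW

41.979


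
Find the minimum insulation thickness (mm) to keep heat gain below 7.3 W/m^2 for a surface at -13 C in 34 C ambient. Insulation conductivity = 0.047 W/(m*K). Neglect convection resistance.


dT = 34 - (-13) = 47 K
thickness = k * dT / q_max * 1000
thickness = 0.047 * 47 / 7.3 * 1000
thickness = 302.6 mm

302.6


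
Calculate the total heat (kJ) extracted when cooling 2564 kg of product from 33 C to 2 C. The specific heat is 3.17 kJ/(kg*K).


dT = 33 - (2) = 31 K
Q = m * cp * dT = 2564 * 3.17 * 31
Q = 251964 kJ

251964


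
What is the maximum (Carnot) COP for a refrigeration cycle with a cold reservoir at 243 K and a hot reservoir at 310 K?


dT = 310 - 243 = 67 K
COP_carnot = T_cold / dT = 243 / 67
COP_carnot = 3.627

3.627


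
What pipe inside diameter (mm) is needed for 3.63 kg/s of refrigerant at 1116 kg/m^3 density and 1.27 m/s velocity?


A = m_dot / (rho * v) = 3.63 / (1116 * 1.27) = 0.002561171789 m^2
d = sqrt(4*A/pi) * 1000
d = 57.1 mm

57.1


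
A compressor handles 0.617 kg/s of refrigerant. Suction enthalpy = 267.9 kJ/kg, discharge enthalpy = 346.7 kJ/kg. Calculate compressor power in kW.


dh = 346.7 - 267.9 = 78.8 kJ/kg
W = m_dot * dh = 0.617 * 78.8 = 48.62 kW

48.62


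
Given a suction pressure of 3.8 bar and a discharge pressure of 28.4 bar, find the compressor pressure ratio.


PR = P_high / P_low
PR = 28.4 / 3.8
PR = 7.474

7.474


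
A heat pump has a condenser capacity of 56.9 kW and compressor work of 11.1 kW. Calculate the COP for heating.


COP_hp = Q_cond / W
COP_hp = 56.9 / 11.1
COP_hp = 5.126

5.126


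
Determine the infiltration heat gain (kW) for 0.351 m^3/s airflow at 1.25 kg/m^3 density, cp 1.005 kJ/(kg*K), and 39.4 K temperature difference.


Q = V_dot * rho * cp * dT
Q = 0.351 * 1.25 * 1.005 * 39.4
Q = 17.373 kW

17.373


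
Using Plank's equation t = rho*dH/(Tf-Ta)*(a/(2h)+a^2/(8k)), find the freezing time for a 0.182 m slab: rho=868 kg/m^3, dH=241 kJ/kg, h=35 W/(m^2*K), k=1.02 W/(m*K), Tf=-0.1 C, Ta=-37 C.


dT = -0.1 - (-37) = 36.9 K
term1 = a/(2h) = 0.182/(2*35) = 0.0026
term2 = a^2/(8k) = 0.182^2/(8*1.02) = 0.004059313725
t = rho*dH*1000/dT * (term1 + term2)
t = 868*241*1000/36.9 * (0.0026 + 0.004059313725)
t = 37752 s

37752


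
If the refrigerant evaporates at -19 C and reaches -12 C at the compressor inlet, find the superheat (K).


Superheat = T_suction - T_evap
Superheat = -12 - (-19)
Superheat = 7 K

7


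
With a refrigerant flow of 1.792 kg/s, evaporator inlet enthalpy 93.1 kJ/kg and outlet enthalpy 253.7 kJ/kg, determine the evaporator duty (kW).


dh = 253.7 - 93.1 = 160.6 kJ/kg
Q_evap = m_dot * dh = 1.792 * 160.6
Q_evap = 287.8 kW

287.8


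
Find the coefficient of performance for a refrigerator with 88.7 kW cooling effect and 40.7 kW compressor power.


COP = Q_evap / W
COP = 88.7 / 40.7
COP = 2.179

2.179


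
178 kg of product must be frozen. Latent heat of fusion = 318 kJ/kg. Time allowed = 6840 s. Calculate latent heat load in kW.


Q_lat = m * h_fg / t
Q_lat = 178 * 318 / 6840
Q_lat = 8.28 kW

8.28


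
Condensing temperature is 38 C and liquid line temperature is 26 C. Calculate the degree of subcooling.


Subcooling = T_cond - T_liquid
Subcooling = 38 - 26
Subcooling = 12 K

12


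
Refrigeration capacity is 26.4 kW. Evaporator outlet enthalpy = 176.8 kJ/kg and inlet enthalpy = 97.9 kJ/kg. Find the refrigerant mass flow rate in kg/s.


dh = 176.8 - 97.9 = 78.9 kJ/kg
m_dot = Q / dh = 26.4 / 78.9 = 0.3346 kg/s

0.3346


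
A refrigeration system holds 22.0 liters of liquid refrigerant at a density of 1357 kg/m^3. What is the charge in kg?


Charge = V * rho / 1000
Charge = 22.0 * 1357 / 1000
Charge = 29.85 kg

29.85


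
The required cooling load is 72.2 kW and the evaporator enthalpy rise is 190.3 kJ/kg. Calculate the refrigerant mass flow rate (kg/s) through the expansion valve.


m_dot = Q / dh
m_dot = 72.2 / 190.3
m_dot = 0.3794 kg/s

0.3794


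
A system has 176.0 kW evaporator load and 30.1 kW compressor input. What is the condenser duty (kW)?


Q_cond = Q_evap + W
Q_cond = 176.0 + 30.1
Q_cond = 206.1 kW

206.1


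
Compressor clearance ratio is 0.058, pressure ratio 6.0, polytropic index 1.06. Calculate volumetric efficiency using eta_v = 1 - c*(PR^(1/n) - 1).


PR^(1/n) = 6.0^(1/1.06) = 5.42131888
eta_v = 1 - 0.058 * (5.42131888 - 1)
eta_v = 0.7436

0.7436


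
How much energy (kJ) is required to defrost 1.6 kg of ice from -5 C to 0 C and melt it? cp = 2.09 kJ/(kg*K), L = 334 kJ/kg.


Sensible heat = cp * dT = 2.09 * 5 = 10.45 kJ/kg
Total per kg = 10.45 + 334 = 344.45 kJ/kg
Q = m * total = 1.6 * 344.45
Q = 551.1 kJ

551.1


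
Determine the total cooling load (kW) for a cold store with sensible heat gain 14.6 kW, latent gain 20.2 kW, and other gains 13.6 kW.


Q_total = Q_s + Q_l + Q_misc
Q_total = 14.6 + 20.2 + 13.6
Q_total = 48.4 kW

48.4


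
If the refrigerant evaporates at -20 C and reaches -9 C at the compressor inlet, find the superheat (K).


Superheat = T_suction - T_evap
Superheat = -9 - (-20)
Superheat = 11 K

11


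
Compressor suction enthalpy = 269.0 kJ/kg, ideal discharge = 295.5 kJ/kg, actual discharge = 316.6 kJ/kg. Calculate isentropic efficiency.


dh_ideal = 295.5 - 269.0 = 26.5 kJ/kg
dh_actual = 316.6 - 269.0 = 47.6 kJ/kg
eta_s = dh_ideal / dh_actual = 26.5 / 47.6
eta_s = 0.5567

0.5567


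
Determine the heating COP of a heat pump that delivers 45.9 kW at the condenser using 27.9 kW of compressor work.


COP_hp = Q_cond / W
COP_hp = 45.9 / 27.9
COP_hp = 1.645

1.645


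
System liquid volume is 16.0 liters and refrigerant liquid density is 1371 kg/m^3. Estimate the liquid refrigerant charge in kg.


Charge = V * rho / 1000
Charge = 16.0 * 1371 / 1000
Charge = 21.94 kg

21.94


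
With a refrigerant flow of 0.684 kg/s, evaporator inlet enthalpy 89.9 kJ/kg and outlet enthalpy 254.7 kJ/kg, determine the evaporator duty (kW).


dh = 254.7 - 89.9 = 164.8 kJ/kg
Q_evap = m_dot * dh = 0.684 * 164.8
Q_evap = 112.72 kW

112.72


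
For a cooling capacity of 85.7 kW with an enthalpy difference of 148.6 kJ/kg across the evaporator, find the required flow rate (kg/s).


m_dot = Q / dh
m_dot = 85.7 / 148.6
m_dot = 0.5767 kg/s

0.5767


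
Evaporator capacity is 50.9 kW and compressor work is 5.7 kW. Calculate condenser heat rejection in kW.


Q_cond = Q_evap + W
Q_cond = 50.9 + 5.7
Q_cond = 56.6 kW

56.6


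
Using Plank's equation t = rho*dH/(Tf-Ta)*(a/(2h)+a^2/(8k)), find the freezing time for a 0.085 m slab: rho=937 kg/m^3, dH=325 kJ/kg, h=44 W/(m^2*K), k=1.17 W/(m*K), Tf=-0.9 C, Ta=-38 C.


dT = -0.9 - (-38) = 37.1 K
term1 = a/(2h) = 0.085/(2*44) = 0.0009659090909
term2 = a^2/(8k) = 0.085^2/(8*1.17) = 0.0007719017094
t = rho*dH*1000/dT * (term1 + term2)
t = 937*325*1000/37.1 * (0.0009659090909 + 0.0007719017094)
t = 14264 s

14264


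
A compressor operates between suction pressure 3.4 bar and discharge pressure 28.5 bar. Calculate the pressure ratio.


PR = P_high / P_low
PR = 28.5 / 3.4
PR = 8.382

8.382


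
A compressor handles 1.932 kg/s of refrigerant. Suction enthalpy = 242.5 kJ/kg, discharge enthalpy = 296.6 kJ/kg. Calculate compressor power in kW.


dh = 296.6 - 242.5 = 54.1 kJ/kg
W = m_dot * dh = 1.932 * 54.1 = 104.52 kW

104.52


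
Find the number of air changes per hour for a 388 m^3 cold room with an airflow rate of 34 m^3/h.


ACH = flow / volume
ACH = 34 / 388
ACH = 0.088

0.088


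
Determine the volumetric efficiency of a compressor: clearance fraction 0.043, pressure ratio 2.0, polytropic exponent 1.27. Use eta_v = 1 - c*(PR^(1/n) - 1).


PR^(1/n) = 2.0^(1/1.27) = 1.72596304
eta_v = 1 - 0.043 * (1.72596304 - 1)
eta_v = 0.9688

0.9688


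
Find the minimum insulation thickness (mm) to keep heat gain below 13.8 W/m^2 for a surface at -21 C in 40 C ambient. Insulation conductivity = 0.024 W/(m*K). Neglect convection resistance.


dT = 40 - (-21) = 61 K
thickness = k * dT / q_max * 1000
thickness = 0.024 * 61 / 13.8 * 1000
thickness = 106.1 mm

106.1


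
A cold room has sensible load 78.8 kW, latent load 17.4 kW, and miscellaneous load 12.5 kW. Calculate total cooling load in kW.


Q_total = Q_s + Q_l + Q_misc
Q_total = 78.8 + 17.4 + 12.5
Q_total = 108.7 kW

108.7


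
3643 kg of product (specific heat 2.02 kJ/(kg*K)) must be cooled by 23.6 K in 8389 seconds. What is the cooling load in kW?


Q = m * cp * dT / t
Q = 3643 * 2.02 * 23.6 / 8389
Q = 20.702 kW

20.702


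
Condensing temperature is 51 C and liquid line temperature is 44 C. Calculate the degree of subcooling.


Subcooling = T_cond - T_liquid
Subcooling = 51 - 44
Subcooling = 7 K

7


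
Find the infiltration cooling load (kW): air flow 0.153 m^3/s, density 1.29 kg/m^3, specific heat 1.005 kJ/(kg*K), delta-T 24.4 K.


Q = V_dot * rho * cp * dT
Q = 0.153 * 1.29 * 1.005 * 24.4
Q = 4.84 kW

4.84


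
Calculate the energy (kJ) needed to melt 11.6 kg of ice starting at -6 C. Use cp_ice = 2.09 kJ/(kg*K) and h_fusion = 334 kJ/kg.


Sensible heat = cp * dT = 2.09 * 6 = 12.54 kJ/kg
Total per kg = 12.54 + 334 = 346.54 kJ/kg
Q = m * total = 11.6 * 346.54
Q = 4019.9 kJ

4019.9


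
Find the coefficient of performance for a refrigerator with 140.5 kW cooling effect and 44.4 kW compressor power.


COP = Q_evap / W
COP = 140.5 / 44.4
COP = 3.164

3.164


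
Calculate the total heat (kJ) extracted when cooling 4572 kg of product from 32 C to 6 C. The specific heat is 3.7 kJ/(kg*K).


dT = 32 - (6) = 26 K
Q = m * cp * dT = 4572 * 3.7 * 26
Q = 439826 kJ

439826


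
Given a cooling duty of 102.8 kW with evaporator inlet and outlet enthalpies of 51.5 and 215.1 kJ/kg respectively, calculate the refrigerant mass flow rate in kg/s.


dh = 215.1 - 51.5 = 163.6 kJ/kg
m_dot = Q / dh = 102.8 / 163.6 = 0.6284 kg/s

0.6284


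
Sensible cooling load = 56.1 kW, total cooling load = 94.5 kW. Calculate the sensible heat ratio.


SHR = Q_sensible / Q_total
SHR = 56.1 / 94.5
SHR = 0.594

0.594


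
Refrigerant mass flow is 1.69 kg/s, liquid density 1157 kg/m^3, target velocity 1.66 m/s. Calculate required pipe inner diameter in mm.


A = m_dot / (rho * v) = 1.69 / (1157 * 1.66) = 0.0008799241911 m^2
d = sqrt(4*A/pi) * 1000
d = 33.5 mm

33.5


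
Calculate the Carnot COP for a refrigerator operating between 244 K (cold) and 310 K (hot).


dT = 310 - 244 = 66 K
COP_carnot = T_cold / dT = 244 / 66
COP_carnot = 3.697

3.697


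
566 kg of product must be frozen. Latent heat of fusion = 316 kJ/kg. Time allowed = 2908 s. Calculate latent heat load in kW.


Q_lat = m * h_fg / t
Q_lat = 566 * 316 / 2908
Q_lat = 61.5 kW

61.5


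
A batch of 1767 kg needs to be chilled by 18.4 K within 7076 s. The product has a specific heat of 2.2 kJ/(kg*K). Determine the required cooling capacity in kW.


Q = m * cp * dT / t
Q = 1767 * 2.2 * 18.4 / 7076
Q = 10.109 kW

10.109


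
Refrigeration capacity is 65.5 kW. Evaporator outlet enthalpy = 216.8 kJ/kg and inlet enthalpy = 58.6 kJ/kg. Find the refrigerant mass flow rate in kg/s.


dh = 216.8 - 58.6 = 158.2 kJ/kg
m_dot = Q / dh = 65.5 / 158.2 = 0.414 kg/s

0.414


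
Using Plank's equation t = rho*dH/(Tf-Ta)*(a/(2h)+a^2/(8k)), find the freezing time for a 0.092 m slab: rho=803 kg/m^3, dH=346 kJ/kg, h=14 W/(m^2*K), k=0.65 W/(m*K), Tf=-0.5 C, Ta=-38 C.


dT = -0.5 - (-38) = 37.5 K
term1 = a/(2h) = 0.092/(2*14) = 0.003285714286
term2 = a^2/(8k) = 0.092^2/(8*0.65) = 0.001627692308
t = rho*dH*1000/dT * (term1 + term2)
t = 803*346*1000/37.5 * (0.003285714286 + 0.001627692308)
t = 36403 s

36403


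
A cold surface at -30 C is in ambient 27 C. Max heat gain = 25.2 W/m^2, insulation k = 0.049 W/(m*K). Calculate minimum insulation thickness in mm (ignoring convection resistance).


dT = 27 - (-30) = 57 K
thickness = k * dT / q_max * 1000
thickness = 0.049 * 57 / 25.2 * 1000
thickness = 110.8 mm

110.8


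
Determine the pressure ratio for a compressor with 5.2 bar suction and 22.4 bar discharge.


PR = P_high / P_low
PR = 22.4 / 5.2
PR = 4.308

4.308


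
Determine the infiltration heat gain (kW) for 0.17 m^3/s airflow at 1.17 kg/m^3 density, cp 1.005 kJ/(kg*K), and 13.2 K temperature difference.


Q = V_dot * rho * cp * dT
Q = 0.17 * 1.17 * 1.005 * 13.2
Q = 2.639 kW

2.639


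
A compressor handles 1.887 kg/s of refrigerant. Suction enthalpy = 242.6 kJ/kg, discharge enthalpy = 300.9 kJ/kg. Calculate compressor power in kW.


dh = 300.9 - 242.6 = 58.3 kJ/kg
W = m_dot * dh = 1.887 * 58.3 = 110.01 kW

110.01


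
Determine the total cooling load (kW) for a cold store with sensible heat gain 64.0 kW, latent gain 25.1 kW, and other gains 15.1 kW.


Q_total = Q_s + Q_l + Q_misc
Q_total = 64.0 + 25.1 + 15.1
Q_total = 104.2 kW

104.2


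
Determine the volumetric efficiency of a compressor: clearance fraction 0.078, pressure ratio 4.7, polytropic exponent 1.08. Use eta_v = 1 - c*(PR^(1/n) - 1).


PR^(1/n) = 4.7^(1/1.08) = 4.1909534
eta_v = 1 - 0.078 * (4.1909534 - 1)
eta_v = 0.7511

0.7511


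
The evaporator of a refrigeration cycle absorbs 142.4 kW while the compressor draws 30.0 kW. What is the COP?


COP = Q_evap / W
COP = 142.4 / 30.0
COP = 4.747

4.747


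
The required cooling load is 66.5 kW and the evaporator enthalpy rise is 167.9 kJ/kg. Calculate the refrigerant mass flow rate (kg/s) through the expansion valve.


m_dot = Q / dh
m_dot = 66.5 / 167.9
m_dot = 0.3961 kg/s

0.3961


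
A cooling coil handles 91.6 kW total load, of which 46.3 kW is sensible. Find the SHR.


SHR = Q_sensible / Q_total
SHR = 46.3 / 91.6
SHR = 0.505

0.505


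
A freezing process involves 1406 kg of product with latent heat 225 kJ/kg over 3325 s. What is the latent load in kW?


Q_lat = m * h_fg / t
Q_lat = 1406 * 225 / 3325
Q_lat = 95.14 kW

95.14


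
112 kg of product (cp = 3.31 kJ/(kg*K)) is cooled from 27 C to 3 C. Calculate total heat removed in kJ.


dT = 27 - (3) = 24 K
Q = m * cp * dT = 112 * 3.31 * 24
Q = 8897 kJ

8897


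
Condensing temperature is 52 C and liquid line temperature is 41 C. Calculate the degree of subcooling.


Subcooling = T_cond - T_liquid
Subcooling = 52 - 41
Subcooling = 11 K

11


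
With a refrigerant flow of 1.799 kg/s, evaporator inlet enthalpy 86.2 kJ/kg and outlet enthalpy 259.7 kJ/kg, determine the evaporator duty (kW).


dh = 259.7 - 86.2 = 173.5 kJ/kg
Q_evap = m_dot * dh = 1.799 * 173.5
Q_evap = 312.13 kW

312.13


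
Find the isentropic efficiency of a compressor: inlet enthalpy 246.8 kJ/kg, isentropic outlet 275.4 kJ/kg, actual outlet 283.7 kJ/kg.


dh_ideal = 275.4 - 246.8 = 28.6 kJ/kg
dh_actual = 283.7 - 246.8 = 36.9 kJ/kg
eta_s = dh_ideal / dh_actual = 28.6 / 36.9
eta_s = 0.7751

0.7751


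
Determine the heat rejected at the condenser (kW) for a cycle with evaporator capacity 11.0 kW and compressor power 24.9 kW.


Q_cond = Q_evap + W
Q_cond = 11.0 + 24.9
Q_cond = 35.9 kW

35.9


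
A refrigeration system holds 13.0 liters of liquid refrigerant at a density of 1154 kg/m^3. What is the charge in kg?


Charge = V * rho / 1000
Charge = 13.0 * 1154 / 1000
Charge = 15.0 kg

15.0


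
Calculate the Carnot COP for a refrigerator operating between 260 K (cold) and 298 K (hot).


dT = 298 - 260 = 38 K
COP_carnot = T_cold / dT = 260 / 38
COP_carnot = 6.842

6.842


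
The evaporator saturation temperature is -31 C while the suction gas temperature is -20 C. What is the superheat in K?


Superheat = T_suction - T_evap
Superheat = -20 - (-31)
Superheat = 11 K

11


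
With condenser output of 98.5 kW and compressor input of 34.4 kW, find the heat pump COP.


COP_hp = Q_cond / W
COP_hp = 98.5 / 34.4
COP_hp = 2.863

2.863


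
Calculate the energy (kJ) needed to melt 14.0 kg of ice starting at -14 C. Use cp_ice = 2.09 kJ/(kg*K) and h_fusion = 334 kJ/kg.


Sensible heat = cp * dT = 2.09 * 14 = 29.26 kJ/kg
Total per kg = 29.26 + 334 = 363.26 kJ/kg
Q = m * total = 14.0 * 363.26
Q = 5085.6 kJ

5085.6


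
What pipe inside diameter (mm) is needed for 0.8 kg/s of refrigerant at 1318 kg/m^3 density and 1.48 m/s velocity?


A = m_dot / (rho * v) = 0.8 / (1318 * 1.48) = 0.0004101218062 m^2
d = sqrt(4*A/pi) * 1000
d = 22.9 mm

22.9


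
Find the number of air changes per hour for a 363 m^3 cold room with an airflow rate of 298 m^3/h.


ACH = flow / volume
ACH = 298 / 363
ACH = 0.821

0.821


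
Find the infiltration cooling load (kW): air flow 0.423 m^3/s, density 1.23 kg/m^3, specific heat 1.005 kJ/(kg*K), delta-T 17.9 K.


Q = V_dot * rho * cp * dT
Q = 0.423 * 1.23 * 1.005 * 17.9
Q = 9.36 kW

9.36


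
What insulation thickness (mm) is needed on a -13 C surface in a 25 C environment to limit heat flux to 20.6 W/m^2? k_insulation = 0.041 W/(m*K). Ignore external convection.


dT = 25 - (-13) = 38 K
thickness = k * dT / q_max * 1000
thickness = 0.041 * 38 / 20.6 * 1000
thickness = 75.6 mm

75.6


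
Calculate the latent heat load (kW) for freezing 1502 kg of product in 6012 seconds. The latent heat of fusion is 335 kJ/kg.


Q_lat = m * h_fg / t
Q_lat = 1502 * 335 / 6012
Q_lat = 83.69 kW

83.69


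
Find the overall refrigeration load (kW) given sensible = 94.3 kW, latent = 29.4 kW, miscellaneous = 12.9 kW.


Q_total = Q_s + Q_l + Q_misc
Q_total = 94.3 + 29.4 + 12.9
Q_total = 136.6 kW

136.6


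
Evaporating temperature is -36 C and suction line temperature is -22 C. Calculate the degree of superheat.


Superheat = T_suction - T_evap
Superheat = -22 - (-36)
Superheat = 14 K

14


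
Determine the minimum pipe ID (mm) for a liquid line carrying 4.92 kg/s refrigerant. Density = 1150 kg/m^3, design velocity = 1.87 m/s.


A = m_dot / (rho * v) = 4.92 / (1150 * 1.87) = 0.002287840037 m^2
d = sqrt(4*A/pi) * 1000
d = 54.0 mm

54.0


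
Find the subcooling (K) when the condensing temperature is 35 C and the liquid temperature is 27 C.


Subcooling = T_cond - T_liquid
Subcooling = 35 - 27
Subcooling = 8 K

8


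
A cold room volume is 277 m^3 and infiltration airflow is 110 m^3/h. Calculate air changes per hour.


ACH = flow / volume
ACH = 110 / 277
ACH = 0.397

0.397


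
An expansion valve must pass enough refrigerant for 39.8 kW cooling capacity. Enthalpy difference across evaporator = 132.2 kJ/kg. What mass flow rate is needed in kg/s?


m_dot = Q / dh
m_dot = 39.8 / 132.2
m_dot = 0.3011 kg/s

0.3011


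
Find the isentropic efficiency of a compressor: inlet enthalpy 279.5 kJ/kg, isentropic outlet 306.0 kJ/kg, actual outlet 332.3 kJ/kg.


dh_ideal = 306.0 - 279.5 = 26.5 kJ/kg
dh_actual = 332.3 - 279.5 = 52.8 kJ/kg
eta_s = dh_ideal / dh_actual = 26.5 / 52.8
eta_s = 0.5019

0.5019


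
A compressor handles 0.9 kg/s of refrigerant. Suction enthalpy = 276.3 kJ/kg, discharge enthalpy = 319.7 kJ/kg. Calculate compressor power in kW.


dh = 319.7 - 276.3 = 43.4 kJ/kg
W = m_dot * dh = 0.9 * 43.4 = 39.06 kW

39.06


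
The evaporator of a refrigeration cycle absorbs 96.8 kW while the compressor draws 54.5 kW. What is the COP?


COP = Q_evap / W
COP = 96.8 / 54.5
COP = 1.776

1.776


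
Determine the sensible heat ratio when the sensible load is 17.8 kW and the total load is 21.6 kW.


SHR = Q_sensible / Q_total
SHR = 17.8 / 21.6
SHR = 0.824

0.824


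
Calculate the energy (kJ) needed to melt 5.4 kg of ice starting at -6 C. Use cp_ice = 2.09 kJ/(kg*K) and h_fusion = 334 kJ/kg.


Sensible heat = cp * dT = 2.09 * 6 = 12.54 kJ/kg
Total per kg = 12.54 + 334 = 346.54 kJ/kg
Q = m * total = 5.4 * 346.54
Q = 1871.3 kJ

1871.3


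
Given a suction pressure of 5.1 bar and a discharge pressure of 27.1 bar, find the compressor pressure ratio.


PR = P_high / P_low
PR = 27.1 / 5.1
PR = 5.314

5.314


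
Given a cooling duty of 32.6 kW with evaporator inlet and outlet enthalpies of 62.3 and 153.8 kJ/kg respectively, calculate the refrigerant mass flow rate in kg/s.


dh = 153.8 - 62.3 = 91.5 kJ/kg
m_dot = Q / dh = 32.6 / 91.5 = 0.3563 kg/s

0.3563


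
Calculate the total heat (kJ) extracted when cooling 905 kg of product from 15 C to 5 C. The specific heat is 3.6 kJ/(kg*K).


dT = 15 - (5) = 10 K
Q = m * cp * dT = 905 * 3.6 * 10
Q = 32580 kJ

32580


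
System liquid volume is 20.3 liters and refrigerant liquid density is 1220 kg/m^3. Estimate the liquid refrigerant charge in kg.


Charge = V * rho / 1000
Charge = 20.3 * 1220 / 1000
Charge = 24.77 kg

24.77


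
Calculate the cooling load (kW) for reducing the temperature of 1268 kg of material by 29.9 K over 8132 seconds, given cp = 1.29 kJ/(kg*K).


Q = m * cp * dT / t
Q = 1268 * 1.29 * 29.9 / 8132
Q = 6.014 kW

6.014


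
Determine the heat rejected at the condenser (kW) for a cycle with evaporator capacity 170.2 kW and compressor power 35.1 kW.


Q_cond = Q_evap + W
Q_cond = 170.2 + 35.1
Q_cond = 205.3 kW

205.3


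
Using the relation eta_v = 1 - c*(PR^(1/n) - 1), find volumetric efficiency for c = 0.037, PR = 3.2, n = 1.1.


PR^(1/n) = 3.2^(1/1.1) = 2.87890446
eta_v = 1 - 0.037 * (2.87890446 - 1)
eta_v = 0.9305

0.9305


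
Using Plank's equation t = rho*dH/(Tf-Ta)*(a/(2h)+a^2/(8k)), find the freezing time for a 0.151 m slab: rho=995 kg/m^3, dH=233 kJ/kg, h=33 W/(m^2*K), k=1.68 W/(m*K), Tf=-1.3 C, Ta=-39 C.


dT = -1.3 - (-39) = 37.7 K
term1 = a/(2h) = 0.151/(2*33) = 0.002287878788
term2 = a^2/(8k) = 0.151^2/(8*1.68) = 0.001696502976
t = rho*dH*1000/dT * (term1 + term2)
t = 995*233*1000/37.7 * (0.002287878788 + 0.001696502976)
t = 24502 s

24502


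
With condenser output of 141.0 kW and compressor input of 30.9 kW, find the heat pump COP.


COP_hp = Q_cond / W
COP_hp = 141.0 / 30.9
COP_hp = 4.563

4.563


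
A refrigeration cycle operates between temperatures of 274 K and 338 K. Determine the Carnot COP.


dT = 338 - 274 = 64 K
COP_carnot = T_cold / dT = 274 / 64
COP_carnot = 4.281

4.281


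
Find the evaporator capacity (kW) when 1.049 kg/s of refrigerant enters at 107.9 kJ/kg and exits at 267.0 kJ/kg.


dh = 267.0 - 107.9 = 159.1 kJ/kg
Q_evap = m_dot * dh = 1.049 * 159.1
Q_evap = 166.9 kW

166.9


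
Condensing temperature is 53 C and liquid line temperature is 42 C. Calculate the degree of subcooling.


Subcooling = T_cond - T_liquid
Subcooling = 53 - 42
Subcooling = 11 K

11


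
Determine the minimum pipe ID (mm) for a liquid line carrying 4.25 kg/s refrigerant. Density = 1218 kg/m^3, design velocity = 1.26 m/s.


A = m_dot / (rho * v) = 4.25 / (1218 * 1.26) = 0.002769306956 m^2
d = sqrt(4*A/pi) * 1000
d = 59.4 mm

59.4


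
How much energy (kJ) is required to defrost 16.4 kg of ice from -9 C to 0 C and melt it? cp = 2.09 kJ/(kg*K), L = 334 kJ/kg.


Sensible heat = cp * dT = 2.09 * 9 = 18.81 kJ/kg
Total per kg = 18.81 + 334 = 352.81 kJ/kg
Q = m * total = 16.4 * 352.81
Q = 5786.1 kJ

5786.1


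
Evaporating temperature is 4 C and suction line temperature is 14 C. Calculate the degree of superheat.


Superheat = T_suction - T_evap
Superheat = 14 - (4)
Superheat = 10 K

10


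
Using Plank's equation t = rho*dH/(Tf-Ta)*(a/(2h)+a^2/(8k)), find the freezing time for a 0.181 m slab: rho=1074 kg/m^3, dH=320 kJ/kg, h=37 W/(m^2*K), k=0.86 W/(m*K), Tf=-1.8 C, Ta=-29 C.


dT = -1.8 - (-29) = 27.2 K
term1 = a/(2h) = 0.181/(2*37) = 0.002445945946
term2 = a^2/(8k) = 0.181^2/(8*0.86) = 0.004761773256
t = rho*dH*1000/dT * (term1 + term2)
t = 1074*320*1000/27.2 * (0.002445945946 + 0.004761773256)
t = 91072 s

91072


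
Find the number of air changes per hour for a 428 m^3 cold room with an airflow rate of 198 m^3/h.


ACH = flow / volume
ACH = 198 / 428
ACH = 0.463

0.463


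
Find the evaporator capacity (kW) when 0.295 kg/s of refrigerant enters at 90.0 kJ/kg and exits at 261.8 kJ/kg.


dh = 261.8 - 90.0 = 171.8 kJ/kg
Q_evap = m_dot * dh = 0.295 * 171.8
Q_evap = 50.68 kW

50.68


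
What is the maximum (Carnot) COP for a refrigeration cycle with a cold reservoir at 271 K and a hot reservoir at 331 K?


dT = 331 - 271 = 60 K
COP_carnot = T_cold / dT = 271 / 60
COP_carnot = 4.517

4.517


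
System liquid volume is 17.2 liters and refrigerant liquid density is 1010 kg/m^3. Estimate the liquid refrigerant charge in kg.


Charge = V * rho / 1000
Charge = 17.2 * 1010 / 1000
Charge = 17.37 kg

17.37


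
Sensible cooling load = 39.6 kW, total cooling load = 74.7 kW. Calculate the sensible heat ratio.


SHR = Q_sensible / Q_total
SHR = 39.6 / 74.7
SHR = 0.53

0.53


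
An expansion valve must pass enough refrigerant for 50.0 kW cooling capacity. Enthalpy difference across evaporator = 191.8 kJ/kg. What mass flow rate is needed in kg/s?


m_dot = Q / dh
m_dot = 50.0 / 191.8
m_dot = 0.2607 kg/s

0.2607


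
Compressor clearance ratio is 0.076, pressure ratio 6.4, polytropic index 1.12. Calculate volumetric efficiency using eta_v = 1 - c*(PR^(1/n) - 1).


PR^(1/n) = 6.4^(1/1.12) = 5.24570119
eta_v = 1 - 0.076 * (5.24570119 - 1)
eta_v = 0.6773

0.6773


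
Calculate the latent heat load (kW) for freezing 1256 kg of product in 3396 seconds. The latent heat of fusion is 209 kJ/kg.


Q_lat = m * h_fg / t
Q_lat = 1256 * 209 / 3396
Q_lat = 77.3 kW

77.3


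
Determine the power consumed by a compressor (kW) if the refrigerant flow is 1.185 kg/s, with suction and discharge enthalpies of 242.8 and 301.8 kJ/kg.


dh = 301.8 - 242.8 = 59.0 kJ/kg
W = m_dot * dh = 1.185 * 59.0 = 69.92 kW

69.92


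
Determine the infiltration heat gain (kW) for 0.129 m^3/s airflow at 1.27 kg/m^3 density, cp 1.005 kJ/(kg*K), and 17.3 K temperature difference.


Q = V_dot * rho * cp * dT
Q = 0.129 * 1.27 * 1.005 * 17.3
Q = 2.848 kW

2.848


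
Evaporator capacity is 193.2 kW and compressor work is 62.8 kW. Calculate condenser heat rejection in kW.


Q_cond = Q_evap + W
Q_cond = 193.2 + 62.8
Q_cond = 256.0 kW

256.0


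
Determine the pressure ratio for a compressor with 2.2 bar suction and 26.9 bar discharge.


PR = P_high / P_low
PR = 26.9 / 2.2
PR = 12.227

12.227


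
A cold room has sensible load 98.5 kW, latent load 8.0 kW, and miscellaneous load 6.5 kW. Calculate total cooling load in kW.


Q_total = Q_s + Q_l + Q_misc
Q_total = 98.5 + 8.0 + 6.5
Q_total = 113.0 kW

113.0


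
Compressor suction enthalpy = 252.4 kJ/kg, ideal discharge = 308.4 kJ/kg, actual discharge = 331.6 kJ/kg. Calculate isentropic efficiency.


dh_ideal = 308.4 - 252.4 = 56.0 kJ/kg
dh_actual = 331.6 - 252.4 = 79.2 kJ/kg
eta_s = dh_ideal / dh_actual = 56.0 / 79.2
eta_s = 0.7071

0.7071


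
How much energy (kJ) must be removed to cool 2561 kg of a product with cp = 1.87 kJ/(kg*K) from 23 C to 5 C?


dT = 23 - (5) = 18 K
Q = m * cp * dT = 2561 * 1.87 * 18
Q = 86203 kJ

86203


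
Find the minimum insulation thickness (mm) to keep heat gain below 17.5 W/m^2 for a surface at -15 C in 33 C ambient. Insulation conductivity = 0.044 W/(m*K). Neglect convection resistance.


dT = 33 - (-15) = 48 K
thickness = k * dT / q_max * 1000
thickness = 0.044 * 48 / 17.5 * 1000
thickness = 120.7 mm

120.7


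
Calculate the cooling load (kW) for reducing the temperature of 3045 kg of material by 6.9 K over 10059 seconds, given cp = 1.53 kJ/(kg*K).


Q = m * cp * dT / t
Q = 3045 * 1.53 * 6.9 / 10059
Q = 3.196 kW

3.196


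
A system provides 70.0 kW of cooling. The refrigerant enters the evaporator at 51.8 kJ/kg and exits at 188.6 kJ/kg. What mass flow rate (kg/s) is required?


dh = 188.6 - 51.8 = 136.8 kJ/kg
m_dot = Q / dh = 70.0 / 136.8 = 0.5117 kg/s

0.5117
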